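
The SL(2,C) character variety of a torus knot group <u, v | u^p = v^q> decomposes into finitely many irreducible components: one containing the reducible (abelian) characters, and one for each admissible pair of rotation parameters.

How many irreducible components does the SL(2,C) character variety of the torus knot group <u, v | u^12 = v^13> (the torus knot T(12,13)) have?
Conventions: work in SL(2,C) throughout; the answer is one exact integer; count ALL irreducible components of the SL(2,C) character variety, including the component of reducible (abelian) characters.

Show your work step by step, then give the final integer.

Gamma = < u, v | u^12 = v^13 > (torus knot T(12,13)); the central element u^12 = v^13 acts as +I or -I in any irreducible SL(2,C) representation.
On an irreducible component, tr(u) is locked at 2*cos(pi*alpha/12) for some alpha in 1..11, and tr(v) at 2*cos(pi*beta/13) for some beta in 1..12.
Consistency of u^12 = (-1)^alpha I with v^13 = (-1)^beta I forces alpha = beta (mod 2).
count pairs: odd alpha (6 choices) x odd beta (6), plus even alpha (5) x even beta (6): 6*6 + 5*6 = 66.
components with irreducible characters: 66; plus the single component of reducible (abelian) characters: total 67.

67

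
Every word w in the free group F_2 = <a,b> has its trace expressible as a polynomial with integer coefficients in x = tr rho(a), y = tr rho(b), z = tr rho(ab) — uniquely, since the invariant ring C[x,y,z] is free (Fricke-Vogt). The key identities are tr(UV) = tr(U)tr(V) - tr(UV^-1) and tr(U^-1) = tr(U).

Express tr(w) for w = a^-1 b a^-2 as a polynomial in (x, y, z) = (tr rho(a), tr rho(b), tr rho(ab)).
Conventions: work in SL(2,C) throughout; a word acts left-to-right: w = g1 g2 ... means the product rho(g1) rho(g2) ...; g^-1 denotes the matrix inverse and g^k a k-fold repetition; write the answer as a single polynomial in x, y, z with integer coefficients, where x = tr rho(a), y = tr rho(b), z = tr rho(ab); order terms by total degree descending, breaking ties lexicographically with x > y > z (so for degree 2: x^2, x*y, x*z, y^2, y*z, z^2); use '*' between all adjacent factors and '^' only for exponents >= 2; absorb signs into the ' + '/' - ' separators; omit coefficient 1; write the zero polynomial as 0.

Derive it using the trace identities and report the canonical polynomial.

tr(a^-1 b) = tr(b) * tr(a) - tr(b a) = x*y - z
tr(a^-1 b a^-1) = tr(a^-1 b) * tr(a) - tr(a^-1 b a) = x^2*y - x*z - y
tr(a^-1 b a^-2) = tr(a^-1 b a^-1) * tr(a) - tr(a^-1 b) = x^3*y - x^2*z - 2*x*y + z

x^3*y - x^2*z - 2*x*y + z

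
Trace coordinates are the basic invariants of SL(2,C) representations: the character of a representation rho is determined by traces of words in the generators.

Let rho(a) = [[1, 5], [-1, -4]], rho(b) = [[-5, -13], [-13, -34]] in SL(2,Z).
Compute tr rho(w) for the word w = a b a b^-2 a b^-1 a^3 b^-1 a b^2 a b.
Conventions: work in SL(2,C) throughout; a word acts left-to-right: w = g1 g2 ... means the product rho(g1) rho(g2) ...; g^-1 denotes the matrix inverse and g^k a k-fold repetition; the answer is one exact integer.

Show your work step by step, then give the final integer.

99560561106935

rho(a) = [[1, 5], [-1, -4]]
... * rho(b) = [[-5, -13], [-13, -34]]  ->  [[-70, -183], [57, 149]]
... * rho(a) = [[1, 5], [-1, -4]]  ->  [[113, 382], [-92, -311]]
... * rho(b^-1) = [[-34, 13], [13, -5]]  ->  [[1124, -441], [-915, 359]]
... * rho(b^-1) = [[-34, 13], [13, -5]]  ->  [[-43949, 16817], [35777, -13690]]
... * rho(a) = [[1, 5], [-1, -4]]  ->  [[-60766, -287013], [49467, 233645]]
... * rho(b^-1) = [[-34, 13], [13, -5]]  ->  [[-1665125, 645107], [1355507, -525154]]
... * rho(a) = [[1, 5], [-1, -4]]  ->  [[-2310232, -10906053], [1880661, 8878151]]
... * rho(a) = [[1, 5], [-1, -4]]  ->  [[8595821, 32073052], [-6997490, -26109299]]
... * rho(a) = [[1, 5], [-1, -4]]  ->  [[-23477231, -85313103], [19111809, 69449746]]
... * rho(b^-1) = [[-34, 13], [13, -5]]  ->  [[-310844485, 121361512], [253045192, -98795213]]
... * rho(a) = [[1, 5], [-1, -4]]  ->  [[-432205997, -2039668473], [351840405, 1660406812]]
... * rho(b) = [[-5, -13], [-13, -34]]  ->  [[28676720134, 74967406043], [-23344490581, -61027756873]]
... * rho(b) = [[-5, -13], [-13, -34]]  ->  [[-1117959879229, -2921689167204], [910083292254, 2378422111235]]
... * rho(a) = [[1, 5], [-1, -4]]  ->  [[1803729287975, 6096957272671], [-1468338818981, -4963271983670]]
... * rho(b) = [[-5, -13], [-13, -34]]  ->  [[-88279090984598, -230745028014489], [71864229882615, 187839652091533]]
tr = -88279090984598 + 187839652091533 = 99560561106935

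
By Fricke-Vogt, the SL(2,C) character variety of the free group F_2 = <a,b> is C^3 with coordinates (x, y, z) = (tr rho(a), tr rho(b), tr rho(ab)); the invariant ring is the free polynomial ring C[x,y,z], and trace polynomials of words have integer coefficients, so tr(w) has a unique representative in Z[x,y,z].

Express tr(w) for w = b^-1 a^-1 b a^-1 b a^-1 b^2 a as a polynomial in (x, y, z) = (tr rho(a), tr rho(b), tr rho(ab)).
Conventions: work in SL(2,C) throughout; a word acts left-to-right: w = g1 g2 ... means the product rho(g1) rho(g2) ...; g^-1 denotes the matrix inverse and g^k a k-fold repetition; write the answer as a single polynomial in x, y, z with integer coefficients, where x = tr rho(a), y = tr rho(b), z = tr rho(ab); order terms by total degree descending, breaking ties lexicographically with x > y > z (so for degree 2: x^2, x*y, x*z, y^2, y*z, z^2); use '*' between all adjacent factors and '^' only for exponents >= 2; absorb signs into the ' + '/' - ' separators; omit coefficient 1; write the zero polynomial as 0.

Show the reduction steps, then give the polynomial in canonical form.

-x^3*y^4*z + x^4*y^3 + x^2*y^5 + 3*x^2*y^3*z^2 - 2*x^3*y^2*z - 2*x*y^4*z - 3*x*y^2*z^3 - 3*x^2*y^3 + x^2*y*z^2 + y^3*z^2 + y*z^4 + 7*x*y^2*z - 2*x^2*y - y^3 - 4*y*z^2 + x*z + 3*y

tr(b^2) = tr(b)*tr(b) - tr(1)   [square of b] = y^2 - 2
tr(b^3) = tr(b)*tr(b^2) - tr(b)   [square of b] = y^3 - 3*y
tr(a b^2) = tr(b)*tr(a b) - tr(a)   [square of b] = y*z - x
tr(b^3 a) = tr(b)*tr(a b^2) - tr(a b)   [square of b] = y^2*z - x*y - z
tr(b a^-1 b^2) = tr(b^3)*tr(a) - tr(b^3 a)   [inverse elimination on a] = x*y^3 - y^2*z - 2*x*y + z
tr(a^2 b) = tr(a)*tr(b a) - tr(b)   [square of a] = x*z - y
tr(a^2) = tr(a)*tr(a) - tr(1)   [square of a] = x^2 - 2
tr(a^2 b^2) = tr(b)*tr(a^2 b) - tr(a^2)   [square of b] = x*y*z - x^2 - y^2 + 2
tr(b^2 a^2 b) = tr(b)*tr(a^2 b^2) - tr(a^2 b)   [square of b] = x*y^2*z - x^2*y - y^3 - x*z + 3*y
tr(a b^4 a) = tr(b)*tr(b^2 a^2 b) - tr(b^2 a^2)   [square of b] = x*y^3*z - x^2*y^2 - y^4 - 2*x*y*z + x^2 + 4*y^2 - 2
tr(a b a b) = tr(a b)*tr(a b) - tr(1)   [split at a repeated a] = z^2 - 2
tr(b a b a b) = tr(b)*tr(a b a b) - tr(a b a)   [square of b] = y*z^2 - x*z - y
tr(b a b a b^2) = tr(b)*tr(b a b a b) - tr(b a b a)   [square of b] = y^2*z^2 - x*y*z - y^2 - z^2 + 2
tr(a b^4 a b) = tr(b)*tr(b a b a b^2) - tr(b a b a b)   [square of b] = y^3*z^2 - x*y^2*z - y^3 - 2*y*z^2 + x*z + 3*y
tr(b^2 a b^-1 a b^2) = tr(a b^4 a)*tr(b) - tr(a b^4 a b)   [inverse elimination on b] = x*y^4*z - x^2*y^3 - y^5 - y^3*z^2 - x*y^2*z + x^2*y + 5*y^3 + 2*y*z^2 - x*z - 5*y
tr(b^2 a b^2 a) = tr(b)*tr(a b^2 a b) - tr(a b^2 a)   [square of b] = y^2*z^2 - 2*x*y*z + x^2 - 2
tr(b^2 a b^2) = tr(b)*tr(b a b^2) - tr(b a b)   [square of b] = y^3*z - x*y^2 - 2*y*z + x
tr(a b^2 a b^2 a) = tr(a)*tr(b^2 a b^2 a) - tr(b^2 a b^2)   [square of a] = x*y^2*z^2 - 2*x^2*y*z - y^3*z + x^3 + x*y^2 + 2*y*z - 3*x
tr(a b a b a b) = tr(b a)*tr(b a b a) - tr(b^-1 a^-1)   [split at a repeated b] = z^3 - 3*z
tr(a b a b a) = tr(a)*tr(b a b a) - tr(b a b)   [square of a] = x*z^2 - y*z - x
tr(a b a b^2 a b) = tr(b)*tr(a b a b a b) - tr(a b a b a)   [square of b] = y*z^3 - x*z^2 - 2*y*z + x
tr(a^2 b a) = tr(a)*tr(a b a) - tr(a b)   [square of a] = x^2*z - x*y - z
tr(a b a b^2 a) = tr(b)*tr(a^2 b a b) - tr(a^2 b a)   [square of b] = x*y*z^2 - x^2*z - y^2*z + z
tr(a b^2 a b^2 a b) = tr(b)*tr(a b a b^2 a b) - tr(a b a b^2 a)   [square of b] = y^2*z^3 - 2*x*y*z^2 + x^2*z - y^2*z + x*y - z
tr(b^2 a b^-1 a b^2 a) = tr(a b^2 a b^2 a)*tr(b) - tr(a b^2 a b^2 a b)   [inverse elimination on b] = x*y^3*z^2 - 2*x^2*y^2*z - y^4*z - y^2*z^3 + x^3*y + x*y^3 + 2*x*y*z^2 - x^2*z + 3*y^2*z - 4*x*y + z
tr(b a^-1 b^2 a b^-1 a b) = tr(b^2 a b^-1 a b^2)*tr(a) - tr(b^2 a b^-1 a b^2 a)   [inverse elimination on a] = x^2*y^4*z - x^3*y^3 - x*y^5 - 2*x*y^3*z^2 + x^2*y^2*z + y^4*z + y^2*z^3 + 4*x*y^3 - 3*y^2*z - x*y - z
tr(b^2 a^2 b a b) = tr(b)*tr(b a^2 b a b) - tr(b a^2 b a)   [square of b] = x*y^2*z^2 - x^2*y*z - y^3*z - x*z^2 + 2*y*z + x
tr(b^2 a^2 b a b a) = tr(a)*tr(b a b a b^2 a) - tr(b a b a b^2)   [square of a] = x*y*z^3 - x^2*z^2 - y^2*z^2 - x*y*z + x^2 + y^2 + z^2 - 2
tr(a b a b a^-1 b^2 a) = tr(b^2 a^2 b a b)*tr(a) - tr(b^2 a^2 b a b a)   [inverse elimination on a] = x^2*y^2*z^2 - x^3*y*z - x*y^3*z - x*y*z^3 + y^2*z^2 + 3*x*y*z - y^2 - z^2 + 2
tr(b^2 a b a b a b) = tr(b)*tr(b a b a b a b) - tr(b a b a b a)   [square of b] = y^2*z^3 - x*y*z^2 - 2*y^2*z - z^3 + x*y + 3*z
tr(a b a b a b a b) = tr(b a b a b a)*tr(b a) - tr(a b a b)   [split at a repeated b] = z^4 - 4*z^2 + 2
tr(a b a b a b a) = tr(a)*tr(b a b a b a) - tr(b a b a b)   [square of a] = x*z^3 - y*z^2 - 2*x*z + y
tr(b^2 a b a b a b a) = tr(b)*tr(a b a b a b a b) - tr(a b a b a b a)   [square of b] = y*z^4 - x*z^3 - 3*y*z^2 + 2*x*z + y
tr(a b a b a^-1 b^2 a b) = tr(b^2 a b a b a b)*tr(a) - tr(b^2 a b a b a b a)   [inverse elimination on a] = x*y^2*z^3 - x^2*y*z^2 - y*z^4 - 2*x*y^2*z + x^2*y + 3*y*z^2 + x*z - y
tr(b a^-1 b^2 a b^-1 a b a) = tr(a b a b a^-1 b^2 a)*tr(b) - tr(a b a b a^-1 b^2 a b)   [inverse elimination on b] = x^2*y^3*z^2 - x^3*y^2*z - x*y^4*z - 2*x*y^2*z^3 + x^2*y*z^2 + y^3*z^2 + y*z^4 + 5*x*y^2*z - x^2*y - y^3 - 4*y*z^2 - x*z + 3*y
tr(b a^-1 b a^-1 b^2 a b^-1 a) = tr(b a^-1 b^2 a b^-1 a b)*tr(a) - tr(b a^-1 b^2 a b^-1 a b a)   [inverse elimination on a] = x^3*y^4*z - x^4*y^3 - x^2*y^5 - 3*x^2*y^3*z^2 + 2*x^3*y^2*z + 2*x*y^4*z + 3*x*y^2*z^3 + 4*x^2*y^3 - x^2*y*z^2 - y^3*z^2 - y*z^4 - 8*x*y^2*z + y^3 + 4*y*z^2 - 3*y
tr(b^-1 a^-1 b a^-1 b a^-1 b^2 a) = tr(b a^-1 b a^-1 b^2 a b^-1)*tr(a) - tr(b a^-1 b a^-1 b^2 a b^-1 a)   [inverse elimination on a] = -x^3*y^4*z + x^4*y^3 + x^2*y^5 + 3*x^2*y^3*z^2 - 2*x^3*y^2*z - 2*x*y^4*z - 3*x*y^2*z^3 - 3*x^2*y^3 + x^2*y*z^2 + y^3*z^2 + y*z^4 + 7*x*y^2*z - 2*x^2*y - y^3 - 4*y*z^2 + x*z + 3*y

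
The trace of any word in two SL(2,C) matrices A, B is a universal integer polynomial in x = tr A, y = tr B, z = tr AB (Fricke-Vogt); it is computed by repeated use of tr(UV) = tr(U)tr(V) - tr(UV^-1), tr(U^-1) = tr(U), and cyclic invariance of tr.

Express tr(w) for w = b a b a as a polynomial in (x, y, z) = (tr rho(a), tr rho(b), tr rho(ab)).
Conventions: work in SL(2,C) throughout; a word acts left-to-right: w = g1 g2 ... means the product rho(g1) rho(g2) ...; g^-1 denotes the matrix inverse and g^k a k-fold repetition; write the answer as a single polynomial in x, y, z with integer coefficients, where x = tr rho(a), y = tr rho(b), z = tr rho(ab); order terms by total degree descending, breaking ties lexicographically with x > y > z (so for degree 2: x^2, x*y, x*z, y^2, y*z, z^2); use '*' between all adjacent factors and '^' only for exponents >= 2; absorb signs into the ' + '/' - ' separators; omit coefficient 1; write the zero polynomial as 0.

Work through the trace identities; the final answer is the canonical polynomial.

z^2 - 2

apply: trace(b a b a) = trace(a b)*trace(a b) - trace(1) = z^2 - 2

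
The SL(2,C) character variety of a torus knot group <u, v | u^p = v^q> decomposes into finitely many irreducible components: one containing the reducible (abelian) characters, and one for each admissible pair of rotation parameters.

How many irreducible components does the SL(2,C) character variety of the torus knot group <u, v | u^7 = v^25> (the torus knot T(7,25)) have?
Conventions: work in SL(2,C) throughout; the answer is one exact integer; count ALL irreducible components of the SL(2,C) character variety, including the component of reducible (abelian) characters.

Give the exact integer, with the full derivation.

73

In the torus knot group T(7,25), u^7 = v^25 is central, so an irreducible representation sends it to +I or -I (Schur).
So on each irreducible component the traces are pinned: tr(u) = 2*cos(pi*alpha/7) with 1 <= alpha <= 6, tr(v) = 2*cos(pi*beta/25) with 1 <= beta <= 24.
u^7 = (-1)^alpha I and v^25 = (-1)^beta I must agree, so alpha and beta have equal parity.
count pairs: odd alpha (3 choices) x odd beta (12), plus even alpha (3) x even beta (12): 3*12 + 3*12 = 72.
components with irreducible characters: 72; plus the single component of reducible (abelian) characters: total 73.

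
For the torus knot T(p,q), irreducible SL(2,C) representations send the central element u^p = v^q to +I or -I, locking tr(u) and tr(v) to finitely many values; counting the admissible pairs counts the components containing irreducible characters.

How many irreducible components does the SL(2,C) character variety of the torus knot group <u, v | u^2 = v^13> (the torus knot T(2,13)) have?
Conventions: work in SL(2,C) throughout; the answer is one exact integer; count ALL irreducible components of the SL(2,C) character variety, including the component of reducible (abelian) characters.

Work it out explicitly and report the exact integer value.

7

In the torus knot group T(2,13), u^2 = v^13 is central, so an irreducible representation sends it to +I or -I (Schur).
This locks tr(u) to 2*cos(pi*alpha/2), alpha in 1..1, and tr(v) to 2*cos(pi*beta/13), beta in 1..12, on each component of irreducible characters.
u^2 = (-1)^alpha I and v^13 = (-1)^beta I must agree, so alpha and beta have equal parity.
Counting: 1 odd alphas x 6 odd betas + 0 even alphas x 6 even betas = 6 + 0 = 6.
components with irreducible characters: 6; plus the single component of reducible (abelian) characters: total 7.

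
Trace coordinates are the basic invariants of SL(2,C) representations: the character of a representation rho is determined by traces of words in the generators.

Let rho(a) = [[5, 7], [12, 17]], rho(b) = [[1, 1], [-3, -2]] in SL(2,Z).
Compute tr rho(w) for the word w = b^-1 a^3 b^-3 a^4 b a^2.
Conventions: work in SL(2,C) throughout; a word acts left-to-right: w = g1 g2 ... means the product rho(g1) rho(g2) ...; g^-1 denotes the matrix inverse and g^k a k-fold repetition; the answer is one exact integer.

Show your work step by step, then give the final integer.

-1503404938244

rho(b^-1) = [[-2, -1], [3, 1]]
... * rho(a) = [[5, 7], [12, 17]]  ->  [[-22, -31], [27, 38]]
... * rho(a) = [[5, 7], [12, 17]]  ->  [[-482, -681], [591, 835]]
... * rho(a) = [[5, 7], [12, 17]]  ->  [[-10582, -14951], [12975, 18332]]
... * rho(b^-1) = [[-2, -1], [3, 1]]  ->  [[-23689, -4369], [29046, 5357]]
... * rho(b^-1) = [[-2, -1], [3, 1]]  ->  [[34271, 19320], [-42021, -23689]]
... * rho(b^-1) = [[-2, -1], [3, 1]]  ->  [[-10582, -14951], [12975, 18332]]
... * rho(a) = [[5, 7], [12, 17]]  ->  [[-232322, -328241], [284859, 402469]]
... * rho(a) = [[5, 7], [12, 17]]  ->  [[-5100502, -7206351], [6253923, 8835986]]
... * rho(a) = [[5, 7], [12, 17]]  ->  [[-111978722, -158211481], [137301447, 193989223]]
... * rho(a) = [[5, 7], [12, 17]]  ->  [[-2458431382, -3473446231], [3014377911, 4258926920]]
... * rho(b) = [[1, 1], [-3, -2]]  ->  [[7961907311, 4488461080], [-9762402849, -5503475929]]
... * rho(a) = [[5, 7], [12, 17]]  ->  [[93671069515, 132037189537], [-114853725393, -161895910736]]
... * rho(a) = [[5, 7], [12, 17]]  ->  [[2052801622019, 2900329708734], [-2517019555797, -3556206560263]]
tr = 2052801622019 + -3556206560263 = -1503404938244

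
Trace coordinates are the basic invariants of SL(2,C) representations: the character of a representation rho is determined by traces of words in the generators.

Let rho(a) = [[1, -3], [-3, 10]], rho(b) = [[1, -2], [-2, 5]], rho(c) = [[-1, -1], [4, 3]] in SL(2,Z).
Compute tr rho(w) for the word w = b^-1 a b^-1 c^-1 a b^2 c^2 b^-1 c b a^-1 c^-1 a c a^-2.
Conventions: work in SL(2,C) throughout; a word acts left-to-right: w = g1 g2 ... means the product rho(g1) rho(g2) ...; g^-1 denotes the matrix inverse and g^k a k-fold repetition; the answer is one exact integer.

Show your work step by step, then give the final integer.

rho(b^-1) = [[5, 2], [2, 1]]
... * rho(a) = [[1, -3], [-3, 10]]  ->  [[-1, 5], [-1, 4]]
... * rho(b^-1) = [[5, 2], [2, 1]]  ->  [[5, 3], [3, 2]]
... * rho(c^-1) = [[3, 1], [-4, -1]]  ->  [[3, 2], [1, 1]]
... * rho(a) = [[1, -3], [-3, 10]]  ->  [[-3, 11], [-2, 7]]
... * rho(b) = [[1, -2], [-2, 5]]  ->  [[-25, 61], [-16, 39]]
... * rho(b) = [[1, -2], [-2, 5]]  ->  [[-147, 355], [-94, 227]]
... * rho(c) = [[-1, -1], [4, 3]]  ->  [[1567, 1212], [1002, 775]]
... * rho(c) = [[-1, -1], [4, 3]]  ->  [[3281, 2069], [2098, 1323]]
... * rho(b^-1) = [[5, 2], [2, 1]]  ->  [[20543, 8631], [13136, 5519]]
... * rho(c) = [[-1, -1], [4, 3]]  ->  [[13981, 5350], [8940, 3421]]
... * rho(b) = [[1, -2], [-2, 5]]  ->  [[3281, -1212], [2098, -775]]
... * rho(a^-1) = [[10, 3], [3, 1]]  ->  [[29174, 8631], [18655, 5519]]
... * rho(c^-1) = [[3, 1], [-4, -1]]  ->  [[52998, 20543], [33889, 13136]]
... * rho(a) = [[1, -3], [-3, 10]]  ->  [[-8631, 46436], [-5519, 29693]]
... * rho(c) = [[-1, -1], [4, 3]]  ->  [[194375, 147939], [124291, 94598]]
... * rho(a^-1) = [[10, 3], [3, 1]]  ->  [[2387567, 731064], [1526704, 467471]]
... * rho(a^-1) = [[10, 3], [3, 1]]  ->  [[26068862, 7893765], [16669453, 5047583]]
tr = 26068862 + 5047583 = 31116445

31116445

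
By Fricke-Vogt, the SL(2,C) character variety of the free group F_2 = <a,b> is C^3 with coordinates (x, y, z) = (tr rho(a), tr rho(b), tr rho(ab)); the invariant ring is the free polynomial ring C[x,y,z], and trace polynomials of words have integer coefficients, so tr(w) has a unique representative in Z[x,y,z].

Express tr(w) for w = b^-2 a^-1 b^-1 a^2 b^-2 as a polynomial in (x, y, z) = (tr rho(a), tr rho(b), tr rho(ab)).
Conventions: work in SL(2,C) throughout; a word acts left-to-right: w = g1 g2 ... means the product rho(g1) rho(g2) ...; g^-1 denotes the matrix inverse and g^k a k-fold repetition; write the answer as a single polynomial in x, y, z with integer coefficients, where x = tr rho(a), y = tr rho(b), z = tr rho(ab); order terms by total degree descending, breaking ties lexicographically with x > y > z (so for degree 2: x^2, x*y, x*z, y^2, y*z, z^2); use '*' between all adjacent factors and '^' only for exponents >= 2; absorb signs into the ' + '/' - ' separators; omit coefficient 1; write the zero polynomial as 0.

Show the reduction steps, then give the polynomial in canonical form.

x^2*y^4*z - x^3*y^3 - x*y^3*z^2 - 2*x^2*y^2*z - y^4*z + 2*x^3*y + 2*x*y^3 + 2*x*y*z^2 + 3*y^2*z - 5*x*y - z

trace(a^2) = trace(a) * trace(a) - trace(1) = x^2 - 2
trace(a^2 b) = trace(a) * trace(b a) - trace(b) = x*z - y
and trace(a^2 b^-1) = trace(a^2) * trace(b) - trace(a^2 b) = x^2*y - x*z - y
trace(b^-1 a^2 b^-1) = trace(a^2 b^-1) * trace(b) - trace(a^2) = x^2*y^2 - x*y*z - x^2 - y^2 + 2
trace(b^-3 a^2) = trace(b^-1 a^2 b^-1) * trace(b) - trace(b^-1 a^2) = x^2*y^3 - x*y^2*z - 2*x^2*y - y^3 + x*z + 3*y
next, trace(b^-1 a^2 b^-3) = trace(b^-3 a^2) * trace(b) - trace(b^-3 a^2 b) = x^2*y^4 - x*y^3*z - 3*x^2*y^2 - y^4 + 2*x*y*z + x^2 + 4*y^2 - 2
trace(a^3) = trace(a) * trace(a^2) - trace(a) = x^3 - 3*x
and trace(a^3 b) = trace(a) * trace(a b a) - trace(a b) = x^2*z - x*y - z
and trace(b^-1 a^3) = trace(a^3) * trace(b) - trace(a^3 b) = x^3*y - x^2*z - 2*x*y + z
and trace(b^-1 a^3 b^-1) = trace(b^-1 a^3) * trace(b) - trace(b^-1 a^3 b) = x^3*y^2 - x^2*y*z - x^3 - 2*x*y^2 + y*z + 3*x
next, trace(a^2 b^-3 a) = trace(b^-1 a^3 b^-1) * trace(b) - trace(b^-1 a^3) = x^3*y^3 - x^2*y^2*z - 2*x^3*y - 2*x*y^3 + x^2*z + y^2*z + 5*x*y - z
next, trace(b a b a) = trace(b a) * trace(b a) - trace(1)   [split at repeated b] = z^2 - 2
trace(b a b) = trace(b) * trace(a b) - trace(a) = y*z - x
next, trace(a b a^2 b) = trace(a) * trace(b a b a) - trace(b a b) = x*z^2 - y*z - x
next, trace(b^-1 a b a^2) = trace(a b a^2) * trace(b) - trace(a b a^2 b) = x^2*y*z - x*y^2 - x*z^2 + x
trace(b^-2 a b a^2) = trace(b^-1 a b a^2) * trace(b) - trace(b^-1 a b a^2 b) = x^2*y^2*z - x*y^3 - x*y*z^2 - x^2*z + 2*x*y + z
trace(a^2 b^-3 a b) = trace(b^-2 a b a^2) * trace(b) - trace(b^-2 a b a^2 b) = x^2*y^3*z - x*y^4 - x*y^2*z^2 - 2*x^2*y*z + 3*x*y^2 + x*z^2 + y*z - x
trace(b^-1 a^2 b^-3 a) = trace(a^2 b^-3 a) * trace(b) - trace(a^2 b^-3 a b) = x^3*y^4 - 2*x^2*y^3*z - 2*x^3*y^2 - x*y^4 + x*y^2*z^2 + 3*x^2*y*z + y^3*z + 2*x*y^2 - x*z^2 - 2*y*z + x
trace(a^-1 b^-1 a^2 b^-3) = trace(b^-1 a^2 b^-3) * trace(a) - trace(b^-1 a^2 b^-3 a) = x^2*y^3*z - x^3*y^2 - x*y^2*z^2 - x^2*y*z - y^3*z + x^3 + 2*x*y^2 + x*z^2 + 2*y*z - 3*x
trace(a b^-1 a^2 b) = trace(a^2 b a) * trace(b) - trace(a^2 b a b) = x^2*y*z - x*y^2 - x*z^2 + x
and trace(b^-1 a b^-1 a^2) = trace(a b^-1 a^2) * trace(b) - trace(a b^-1 a^2 b) = x^3*y^2 - 2*x^2*y*z - x*y^2 + x*z^2 + y*z - x
next, trace(b^-1 a^2 b^-2 a) = trace(b^-1 a b^-1 a^2) * trace(b) - trace(b^-1 a b^-1 a^2 b) = x^3*y^3 - 2*x^2*y^2*z - x^3*y - x*y^3 + x*y*z^2 + x^2*z + y^2*z + x*y - z
and trace(a^-1 b^-1 a^2 b^-2) = trace(b^-1 a^2 b^-2) * trace(a) - trace(b^-1 a^2 b^-2 a) = x^2*y^2*z - x^3*y - x*y*z^2 - y^2*z + 2*x*y + z
trace(b^-2 a^-1 b^-1 a^2 b^-2) = trace(a^-1 b^-1 a^2 b^-3) * trace(b) - trace(a^-1 b^-1 a^2 b^-2) = x^2*y^4*z - x^3*y^3 - x*y^3*z^2 - 2*x^2*y^2*z - y^4*z + 2*x^3*y + 2*x*y^3 + 2*x*y*z^2 + 3*y^2*z - 5*x*y - z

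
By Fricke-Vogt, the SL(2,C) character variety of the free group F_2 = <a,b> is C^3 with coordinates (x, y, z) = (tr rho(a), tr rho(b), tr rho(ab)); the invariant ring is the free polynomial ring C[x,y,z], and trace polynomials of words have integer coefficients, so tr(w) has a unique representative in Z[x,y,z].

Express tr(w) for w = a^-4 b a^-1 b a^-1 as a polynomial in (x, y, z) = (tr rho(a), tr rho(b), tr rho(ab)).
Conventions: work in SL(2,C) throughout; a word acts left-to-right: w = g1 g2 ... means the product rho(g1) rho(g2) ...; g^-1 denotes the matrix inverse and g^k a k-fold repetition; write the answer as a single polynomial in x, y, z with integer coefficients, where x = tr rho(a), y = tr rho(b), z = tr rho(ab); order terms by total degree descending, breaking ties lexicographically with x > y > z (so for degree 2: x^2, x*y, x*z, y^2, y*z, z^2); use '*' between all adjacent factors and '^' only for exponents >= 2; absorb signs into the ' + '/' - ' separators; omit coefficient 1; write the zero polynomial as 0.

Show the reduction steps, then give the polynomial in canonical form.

tr(b^2) = tr(b) * tr(b) - tr(1)   [square of b] = y^2 - 2
tr(b^2 a) = tr(b) * tr(a b) - tr(a)   [square of b] = y*z - x
tr(b a^-1 b) = tr(b^2) * tr(a) - tr(b^2 a)   [inverse elimination on a] = x*y^2 - y*z - x
tr(b a b a) = tr(a b) * tr(a b) - tr(1)   [split at a repeated a] = z^2 - 2
and tr(b a^-1 b a) = tr(b a b) * tr(a) - tr(b a b a)   [inverse elimination on a] = x*y*z - x^2 - z^2 + 2
tr(a^-1 b a^-1 b) = tr(b a^-1 b) * tr(a) - tr(b a^-1 b a)   [inverse elimination on a] = x^2*y^2 - 2*x*y*z + z^2 - 2
and tr(a^-1 b a^-1 b a^-1) = tr(a^-1 b a^-1 b) * tr(a) - tr(a^-1 b a^-1 b a)   [inverse elimination on a] = x^3*y^2 - 2*x^2*y*z - x*y^2 + x*z^2 + y*z - x
and tr(a^-2 b a^-1 b a^-1) = tr(a^-1 b a^-1 b a^-1) * tr(a) - tr(a^-1 b a^-1 b)   [inverse elimination on a] = x^4*y^2 - 2*x^3*y*z - 2*x^2*y^2 + x^2*z^2 + 3*x*y*z - x^2 - z^2 + 2
tr(a^-4 b a^-1 b) = tr(a^-2 b a^-1 b a^-1) * tr(a) - tr(a^-2 b a^-1 b)   [inverse elimination on a] = x^5*y^2 - 2*x^4*y*z - 3*x^3*y^2 + x^3*z^2 + 5*x^2*y*z - x^3 + x*y^2 - 2*x*z^2 - y*z + 3*x
and tr(a^-4 b a^-1 b a^-1) = tr(a^-4 b a^-1 b) * tr(a) - tr(a^-4 b a^-1 b a)   [inverse elimination on a] = x^6*y^2 - 2*x^5*y*z - 4*x^4*y^2 + x^4*z^2 + 7*x^3*y*z - x^4 + 3*x^2*y^2 - 3*x^2*z^2 - 4*x*y*z + 4*x^2 + z^2 - 2

x^6*y^2 - 2*x^5*y*z - 4*x^4*y^2 + x^4*z^2 + 7*x^3*y*z - x^4 + 3*x^2*y^2 - 3*x^2*z^2 - 4*x*y*z + 4*x^2 + z^2 - 2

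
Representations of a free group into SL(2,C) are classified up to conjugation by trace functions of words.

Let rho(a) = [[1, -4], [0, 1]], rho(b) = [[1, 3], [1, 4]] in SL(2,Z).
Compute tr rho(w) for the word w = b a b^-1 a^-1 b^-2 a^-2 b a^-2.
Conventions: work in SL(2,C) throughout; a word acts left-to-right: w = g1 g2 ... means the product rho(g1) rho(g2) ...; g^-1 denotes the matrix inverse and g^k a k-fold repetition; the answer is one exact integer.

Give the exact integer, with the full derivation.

1205

rho(b) = [[1, 3], [1, 4]]
... * rho(a) = [[1, -4], [0, 1]]  ->  [[1, -1], [1, 0]]
... * rho(b^-1) = [[4, -3], [-1, 1]]  ->  [[5, -4], [4, -3]]
... * rho(a^-1) = [[1, 4], [0, 1]]  ->  [[5, 16], [4, 13]]
... * rho(b^-1) = [[4, -3], [-1, 1]]  ->  [[4, 1], [3, 1]]
... * rho(b^-1) = [[4, -3], [-1, 1]]  ->  [[15, -11], [11, -8]]
... * rho(a^-1) = [[1, 4], [0, 1]]  ->  [[15, 49], [11, 36]]
... * rho(a^-1) = [[1, 4], [0, 1]]  ->  [[15, 109], [11, 80]]
... * rho(b) = [[1, 3], [1, 4]]  ->  [[124, 481], [91, 353]]
... * rho(a^-1) = [[1, 4], [0, 1]]  ->  [[124, 977], [91, 717]]
... * rho(a^-1) = [[1, 4], [0, 1]]  ->  [[124, 1473], [91, 1081]]
tr = 124 + 1081 = 1205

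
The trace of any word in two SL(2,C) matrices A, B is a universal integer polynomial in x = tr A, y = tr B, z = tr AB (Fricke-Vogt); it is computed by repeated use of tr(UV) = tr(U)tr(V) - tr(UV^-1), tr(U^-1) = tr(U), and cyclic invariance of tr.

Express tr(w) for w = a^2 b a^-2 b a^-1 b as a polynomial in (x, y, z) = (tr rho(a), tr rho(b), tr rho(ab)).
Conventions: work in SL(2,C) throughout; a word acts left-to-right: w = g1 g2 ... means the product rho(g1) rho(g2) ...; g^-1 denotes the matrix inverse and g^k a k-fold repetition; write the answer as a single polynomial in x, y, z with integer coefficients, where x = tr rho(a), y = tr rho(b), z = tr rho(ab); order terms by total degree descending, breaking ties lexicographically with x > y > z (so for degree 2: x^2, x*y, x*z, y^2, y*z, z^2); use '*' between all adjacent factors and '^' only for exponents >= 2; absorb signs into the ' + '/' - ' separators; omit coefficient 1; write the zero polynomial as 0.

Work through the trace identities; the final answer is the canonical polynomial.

x^4*y^2*z - x^5*y - x^3*y^3 - 2*x^3*y*z^2 + x^4*z + x^2*y^2*z + x^2*z^3 + 4*x^3*y + x*y^3 - 4*x^2*z - y^2*z - 2*x*y + z

reduce: trace(a^2 b) = trace(a) trace(b a) - trace(b) = x*z - y
reduce: trace(a^2) = trace(a) trace(a) - trace(1) = x^2 - 2
trace(a^2 b^2) = trace(b) trace(a^2 b) - trace(a^2) = x*y*z - x^2 - y^2 + 2
reduce: trace(b^2 a^2 b) = trace(b) trace(a^2 b^2) - trace(a^2 b) = x*y^2*z - x^2*y - y^3 - x*z + 3*y
reduce: trace(a b a b) = trace(a b) trace(a b) - trace(1) = z^2 - 2
reduce: trace(b a b^2 a) = trace(b) trace(a b a b) - trace(a b a) = y*z^2 - x*z - y
reduce: trace(b a b) = trace(b) trace(a b) - trace(a) = y*z - x
reduce: trace(b a b^2) = trace(b) trace(b a b) - trace(b a) = y^2*z - x*y - z
trace(b^2 a^2 b a) = trace(a) trace(b a b^2 a) - trace(b a b^2) = x*y*z^2 - x^2*z - y^2*z + z
trace(b^2 a^2 b a^-1) = trace(b^2 a^2 b) trace(a) - trace(b^2 a^2 b a) = x^2*y^2*z - x^3*y - x*y^3 - x*y*z^2 + y^2*z + 3*x*y - z
trace(b a^2 b a^-2 b) = trace(b^2 a^2 b a^-1) trace(a) - trace(b^2 a^2 b) = x^3*y^2*z - x^4*y - x^2*y^3 - x^2*y*z^2 + 4*x^2*y + y^3 - 3*y
so trace(a b a^2 b) = trace(a) trace(b a b a) - trace(b a b) = x*z^2 - y*z - x
so trace(a b a^2) = trace(a) trace(a b a) - trace(a b) = x^2*z - x*y - z
trace(b a b a^2 b) = trace(b) trace(a b a^2 b) - trace(a b a^2) = x*y*z^2 - x^2*z - y^2*z + z
reduce: trace(b a b a b a) = trace(a b a b) trace(a b) - trace(b a) = z^3 - 3*z
trace(b a b a^2 b a) = trace(a) trace(b a b a b a) - trace(b a b a b) = x*z^3 - y*z^2 - 2*x*z + y
so trace(a^-1 b a b a^2 b) = trace(b a b a^2 b) trace(a) - trace(b a b a^2 b a) = x^2*y*z^2 - x^3*z - x*y^2*z - x*z^3 + y*z^2 + 3*x*z - y
so trace(b a^2 b a^-2 b a) = trace(a^-1 b a b a^2 b) trace(a) - trace(a^-1 b a b a^2 b a) = x^3*y*z^2 - x^4*z - x^2*y^2*z - x^2*z^3 + 4*x^2*z + y^2*z - x*y - z
reduce: trace(a^2 b a^-2 b a^-1 b) = trace(b a^2 b a^-2 b) trace(a) - trace(b a^2 b a^-2 b a) = x^4*y^2*z - x^5*y - x^3*y^3 - 2*x^3*y*z^2 + x^4*z + x^2*y^2*z + x^2*z^3 + 4*x^3*y + x*y^3 - 4*x^2*z - y^2*z - 2*x*y + z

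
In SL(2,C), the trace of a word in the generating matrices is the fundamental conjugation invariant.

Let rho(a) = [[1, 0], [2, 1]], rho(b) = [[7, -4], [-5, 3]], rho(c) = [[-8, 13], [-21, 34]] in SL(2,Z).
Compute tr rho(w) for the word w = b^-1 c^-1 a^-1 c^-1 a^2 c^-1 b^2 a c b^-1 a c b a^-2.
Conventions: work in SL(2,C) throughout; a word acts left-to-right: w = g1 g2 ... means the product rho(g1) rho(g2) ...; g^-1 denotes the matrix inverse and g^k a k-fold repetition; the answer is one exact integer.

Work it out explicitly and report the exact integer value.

rho(b^-1) = [[3, 4], [5, 7]]
... * rho(c^-1) = [[34, -13], [21, -8]]  ->  [[186, -71], [317, -121]]
... * rho(a^-1) = [[1, 0], [-2, 1]]  ->  [[328, -71], [559, -121]]
... * rho(c^-1) = [[34, -13], [21, -8]]  ->  [[9661, -3696], [16465, -6299]]
... * rho(a) = [[1, 0], [2, 1]]  ->  [[2269, -3696], [3867, -6299]]
... * rho(a) = [[1, 0], [2, 1]]  ->  [[-5123, -3696], [-8731, -6299]]
... * rho(c^-1) = [[34, -13], [21, -8]]  ->  [[-251798, 96167], [-429133, 163895]]
... * rho(b) = [[7, -4], [-5, 3]]  ->  [[-2243421, 1295693], [-3823406, 2208217]]
... * rho(b) = [[7, -4], [-5, 3]]  ->  [[-22182412, 12860763], [-37804927, 21918275]]
... * rho(a) = [[1, 0], [2, 1]]  ->  [[3539114, 12860763], [6031623, 21918275]]
... * rho(c) = [[-8, 13], [-21, 34]]  ->  [[-298388935, 483274424], [-508536759, 823632449]]
... * rho(b^-1) = [[3, 4], [5, 7]]  ->  [[1521205315, 2189365228], [2592551968, 3731280107]]
... * rho(a) = [[1, 0], [2, 1]]  ->  [[5899935771, 2189365228], [10055112182, 3731280107]]
... * rho(c) = [[-8, 13], [-21, 34]]  ->  [[-93176155956, 151137582775], [-158797779703, 257579982004]]
... * rho(b) = [[7, -4], [-5, 3]]  ->  [[-1407921005567, 826117372149], [-2399484367941, 1407931064824]]
... * rho(a^-1) = [[1, 0], [-2, 1]]  ->  [[-3060155749865, 826117372149], [-5215346497589, 1407931064824]]
... * rho(a^-1) = [[1, 0], [-2, 1]]  ->  [[-4712390494163, 826117372149], [-8031208627237, 1407931064824]]
tr = -4712390494163 + 1407931064824 = -3304459429339

-3304459429339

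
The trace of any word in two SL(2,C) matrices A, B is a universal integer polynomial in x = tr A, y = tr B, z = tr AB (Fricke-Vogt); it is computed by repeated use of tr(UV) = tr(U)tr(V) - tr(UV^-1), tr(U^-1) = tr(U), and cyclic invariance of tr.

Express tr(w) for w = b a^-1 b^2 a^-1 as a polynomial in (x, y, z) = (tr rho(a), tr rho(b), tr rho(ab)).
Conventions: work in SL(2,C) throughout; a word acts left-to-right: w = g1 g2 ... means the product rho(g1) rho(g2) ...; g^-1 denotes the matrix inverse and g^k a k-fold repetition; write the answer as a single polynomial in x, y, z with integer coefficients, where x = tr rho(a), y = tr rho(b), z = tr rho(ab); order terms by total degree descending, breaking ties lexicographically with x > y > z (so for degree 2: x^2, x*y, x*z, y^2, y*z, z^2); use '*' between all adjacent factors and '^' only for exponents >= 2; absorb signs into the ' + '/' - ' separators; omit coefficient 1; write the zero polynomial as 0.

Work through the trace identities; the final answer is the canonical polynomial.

x^2*y^3 - 2*x*y^2*z - x^2*y + y*z^2 + x*z - y

trace(b^2) = trace(b) trace(b) - trace(1)  (reduce the b square) = y^2 - 2
trace(b^3) = trace(b) trace(b^2) - trace(b)  (reduce the b square) = y^3 - 3*y
apply: trace(a b^2) = trace(b) trace(a b) - trace(a)  (reduce the b square) = y*z - x
apply: trace(b^3 a) = trace(b) trace(a b^2) - trace(a b)  (reduce the b square) = y^2*z - x*y - z
apply: trace(b a^-1 b^2) = trace(b^3) trace(a) - trace(b^3 a)  (eliminate a^-1) = x*y^3 - y^2*z - 2*x*y + z
apply: trace(a b a b) = trace(a b) trace(a b) - trace(1)  (split on a) = z^2 - 2
trace(a b a) = trace(a) trace(b a) - trace(b)  (reduce the a square) = x*z - y
apply: trace(b^2 a b a) = trace(b) trace(a b a b) - trace(a b a)  (reduce the b square) = y*z^2 - x*z - y
use: trace(b a^-1 b^2 a) = trace(b^2 a b) trace(a) - trace(b^2 a b a)  (eliminate a^-1) = x*y^2*z - x^2*y - y*z^2 + y
apply: trace(b a^-1 b^2 a^-1) = trace(b a^-1 b^2) trace(a) - trace(b a^-1 b^2 a)  (eliminate a^-1) = x^2*y^3 - 2*x*y^2*z - x^2*y + y*z^2 + x*z - y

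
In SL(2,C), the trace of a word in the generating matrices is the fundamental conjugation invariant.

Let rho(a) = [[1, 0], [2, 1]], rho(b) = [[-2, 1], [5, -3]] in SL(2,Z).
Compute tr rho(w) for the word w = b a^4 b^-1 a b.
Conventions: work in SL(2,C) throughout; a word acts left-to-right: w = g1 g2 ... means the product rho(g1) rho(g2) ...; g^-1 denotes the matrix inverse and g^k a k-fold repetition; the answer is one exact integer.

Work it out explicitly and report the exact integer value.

rho(b) = [[-2, 1], [5, -3]]
... * rho(a) = [[1, 0], [2, 1]]  ->  [[0, 1], [-1, -3]]
... * rho(a) = [[1, 0], [2, 1]]  ->  [[2, 1], [-7, -3]]
... * rho(a) = [[1, 0], [2, 1]]  ->  [[4, 1], [-13, -3]]
... * rho(a) = [[1, 0], [2, 1]]  ->  [[6, 1], [-19, -3]]
... * rho(b^-1) = [[-3, -1], [-5, -2]]  ->  [[-23, -8], [72, 25]]
... * rho(a) = [[1, 0], [2, 1]]  ->  [[-39, -8], [122, 25]]
... * rho(b) = [[-2, 1], [5, -3]]  ->  [[38, -15], [-119, 47]]
tr = 38 + 47 = 85

85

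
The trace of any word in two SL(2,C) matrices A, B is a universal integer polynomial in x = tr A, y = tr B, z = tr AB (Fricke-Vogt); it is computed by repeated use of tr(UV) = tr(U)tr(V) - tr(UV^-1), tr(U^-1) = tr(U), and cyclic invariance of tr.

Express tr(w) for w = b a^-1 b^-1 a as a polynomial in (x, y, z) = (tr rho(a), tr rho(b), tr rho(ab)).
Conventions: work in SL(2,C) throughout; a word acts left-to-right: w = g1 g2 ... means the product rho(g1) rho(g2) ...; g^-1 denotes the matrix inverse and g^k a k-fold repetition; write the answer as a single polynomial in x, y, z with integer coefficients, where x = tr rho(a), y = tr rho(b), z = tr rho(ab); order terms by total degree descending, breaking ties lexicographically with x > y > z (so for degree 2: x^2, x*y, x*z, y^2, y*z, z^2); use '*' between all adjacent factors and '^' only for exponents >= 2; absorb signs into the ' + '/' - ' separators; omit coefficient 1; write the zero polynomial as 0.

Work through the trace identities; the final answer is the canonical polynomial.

-x*y*z + x^2 + y^2 + z^2 - 2

tr(a b a) = tr(a) tr(b a) - tr(b) = x*z - y
tr(a b a b) = tr(b a) tr(b a) - tr(1) = z^2 - 2
tr(b^-1 a b a) = tr(a b a) tr(b) - tr(a b a b) = x*y*z - y^2 - z^2 + 2
tr(b a^-1 b^-1 a) = tr(b^-1 a b) tr(a) - tr(b^-1 a b a) = -x*y*z + x^2 + y^2 + z^2 - 2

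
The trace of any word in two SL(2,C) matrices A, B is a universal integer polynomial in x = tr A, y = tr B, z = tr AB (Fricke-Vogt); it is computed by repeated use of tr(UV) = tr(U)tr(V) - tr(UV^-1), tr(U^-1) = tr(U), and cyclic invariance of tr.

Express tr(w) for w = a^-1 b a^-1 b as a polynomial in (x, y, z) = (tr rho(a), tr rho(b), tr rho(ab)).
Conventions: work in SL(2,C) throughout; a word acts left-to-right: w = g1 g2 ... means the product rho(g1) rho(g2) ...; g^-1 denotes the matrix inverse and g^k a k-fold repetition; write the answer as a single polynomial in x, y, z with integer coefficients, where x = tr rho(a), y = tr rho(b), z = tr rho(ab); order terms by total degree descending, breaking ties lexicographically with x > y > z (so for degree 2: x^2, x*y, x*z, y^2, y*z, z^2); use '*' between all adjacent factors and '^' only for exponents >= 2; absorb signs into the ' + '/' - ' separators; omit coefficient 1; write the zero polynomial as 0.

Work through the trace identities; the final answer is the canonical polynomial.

x^2*y^2 - 2*x*y*z + z^2 - 2

reduce: trace(b^2) = trace(b)*trace(b) - trace(1)   [square of b] = y^2 - 2
reduce: trace(b^2 a) = trace(b)*trace(a b) - trace(a)   [square of b] = y*z - x
reduce: trace(b a^-1 b) = trace(b^2)*trace(a) - trace(b^2 a)   [inverse elimination on a] = x*y^2 - y*z - x
trace(b a b a) = trace(b a)*trace(b a) - trace(1)   [split at a repeated b] = z^2 - 2
trace(b a^-1 b a) = trace(b a b)*trace(a) - trace(b a b a)   [inverse elimination on a] = x*y*z - x^2 - z^2 + 2
so trace(a^-1 b a^-1 b) = trace(b a^-1 b)*trace(a) - trace(b a^-1 b a)   [inverse elimination on a] = x^2*y^2 - 2*x*y*z + z^2 - 2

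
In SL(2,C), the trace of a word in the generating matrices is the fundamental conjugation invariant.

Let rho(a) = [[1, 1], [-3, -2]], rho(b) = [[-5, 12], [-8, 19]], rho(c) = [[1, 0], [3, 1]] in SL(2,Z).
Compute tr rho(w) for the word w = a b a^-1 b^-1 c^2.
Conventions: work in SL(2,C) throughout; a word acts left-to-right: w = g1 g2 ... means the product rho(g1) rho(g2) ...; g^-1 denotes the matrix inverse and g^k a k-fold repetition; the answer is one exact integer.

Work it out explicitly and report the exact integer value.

-3342

rho(a) = [[1, 1], [-3, -2]]
... * rho(b) = [[-5, 12], [-8, 19]]  ->  [[-13, 31], [31, -74]]
... * rho(a^-1) = [[-2, -1], [3, 1]]  ->  [[119, 44], [-284, -105]]
... * rho(b^-1) = [[19, -12], [8, -5]]  ->  [[2613, -1648], [-6236, 3933]]
... * rho(c) = [[1, 0], [3, 1]]  ->  [[-2331, -1648], [5563, 3933]]
... * rho(c) = [[1, 0], [3, 1]]  ->  [[-7275, -1648], [17362, 3933]]
tr = -7275 + 3933 = -3342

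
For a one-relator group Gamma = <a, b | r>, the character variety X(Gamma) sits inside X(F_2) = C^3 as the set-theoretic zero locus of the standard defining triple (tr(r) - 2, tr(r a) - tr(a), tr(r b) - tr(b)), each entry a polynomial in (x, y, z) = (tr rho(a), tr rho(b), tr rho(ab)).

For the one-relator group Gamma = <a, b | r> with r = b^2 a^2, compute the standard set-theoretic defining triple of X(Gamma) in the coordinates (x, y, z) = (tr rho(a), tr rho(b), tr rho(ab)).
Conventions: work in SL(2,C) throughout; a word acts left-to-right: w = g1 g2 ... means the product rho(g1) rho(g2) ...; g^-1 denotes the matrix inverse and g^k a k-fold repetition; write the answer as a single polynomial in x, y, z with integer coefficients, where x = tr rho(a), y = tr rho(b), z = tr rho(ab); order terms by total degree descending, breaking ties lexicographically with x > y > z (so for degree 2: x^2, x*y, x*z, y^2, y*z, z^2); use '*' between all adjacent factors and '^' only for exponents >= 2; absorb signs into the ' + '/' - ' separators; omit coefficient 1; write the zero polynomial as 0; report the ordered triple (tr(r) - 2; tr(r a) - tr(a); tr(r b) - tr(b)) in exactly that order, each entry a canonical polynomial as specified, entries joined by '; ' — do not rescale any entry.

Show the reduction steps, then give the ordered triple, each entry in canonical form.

tr(a^2 b) = tr(a) * tr(b a) - tr(b) = x*z - y
next, tr(a^2) = tr(a) * tr(a) - tr(1) = x^2 - 2
tr(b^2 a^2) = tr(b) * tr(a^2 b) - tr(a^2) = x*y*z - x^2 - y^2 + 2
and tr(a b^2) = tr(b) * tr(a b) - tr(a)   [square of b] = y*z - x
and tr(b^2 a^3) = tr(a) * tr(a b^2 a) - tr(a b^2)   [square of a] = x^2*y*z - x^3 - x*y^2 - y*z + 3*x
tr(b^2 a^2 b) = tr(b) * tr(b a^2 b) - tr(b a^2) = x*y^2*z - x^2*y - y^3 - x*z + 3*y
assemble the triple (tr(r) - 2; tr(r a) - x; tr(r b) - y)

x*y*z - x^2 - y^2; x^2*y*z - x^3 - x*y^2 - y*z + 2*x; x*y^2*z - x^2*y - y^3 - x*z + 2*y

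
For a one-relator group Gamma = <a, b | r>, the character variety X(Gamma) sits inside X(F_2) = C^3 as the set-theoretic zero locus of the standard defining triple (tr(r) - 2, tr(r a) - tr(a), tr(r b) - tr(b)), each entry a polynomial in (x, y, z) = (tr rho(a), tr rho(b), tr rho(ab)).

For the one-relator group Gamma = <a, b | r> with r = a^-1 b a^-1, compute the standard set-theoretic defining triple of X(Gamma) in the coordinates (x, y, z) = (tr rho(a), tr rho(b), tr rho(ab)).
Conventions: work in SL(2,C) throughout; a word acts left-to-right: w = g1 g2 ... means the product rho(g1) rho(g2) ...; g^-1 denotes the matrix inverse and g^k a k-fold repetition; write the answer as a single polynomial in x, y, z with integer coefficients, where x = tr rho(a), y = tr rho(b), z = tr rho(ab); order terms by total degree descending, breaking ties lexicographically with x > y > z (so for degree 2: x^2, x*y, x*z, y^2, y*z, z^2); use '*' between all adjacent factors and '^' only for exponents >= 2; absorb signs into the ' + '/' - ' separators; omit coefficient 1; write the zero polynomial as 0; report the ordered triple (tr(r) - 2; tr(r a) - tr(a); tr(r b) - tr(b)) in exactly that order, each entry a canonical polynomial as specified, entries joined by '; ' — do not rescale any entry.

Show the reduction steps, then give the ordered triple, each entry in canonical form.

tr(b a^-1) = tr(b)*tr(a) - tr(b a) = x*y - z
tr(a^-1 b a^-1) = tr(b a^-1)*tr(a) - tr(b) = x^2*y - x*z - y
tr(b^2) = tr(b)*tr(b) - tr(1) = y^2 - 2
tr(b^2 a) = tr(b)*tr(a b) - tr(a) = y*z - x
tr(b a^-1 b) = tr(b^2)*tr(a) - tr(b^2 a) = x*y^2 - y*z - x
tr(b a b a) = tr(a b)*tr(a b) - tr(1) = z^2 - 2
tr(b a^-1 b a) = tr(b a b)*tr(a) - tr(b a b a) = x*y*z - x^2 - z^2 + 2
tr(a^-1 b a^-1 b) = tr(b a^-1 b)*tr(a) - tr(b a^-1 b a) = x^2*y^2 - 2*x*y*z + z^2 - 2
assemble the triple (tr(r) - 2; tr(r a) - x; tr(r b) - y)

x^2*y - x*z - y - 2; x*y - x - z; x^2*y^2 - 2*x*y*z + z^2 - y - 2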